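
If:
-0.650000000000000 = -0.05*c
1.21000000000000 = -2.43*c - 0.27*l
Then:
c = 13.00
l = -121.48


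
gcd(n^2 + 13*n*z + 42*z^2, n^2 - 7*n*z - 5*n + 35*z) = 1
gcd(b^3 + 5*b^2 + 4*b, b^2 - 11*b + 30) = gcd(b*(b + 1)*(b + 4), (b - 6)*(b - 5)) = 1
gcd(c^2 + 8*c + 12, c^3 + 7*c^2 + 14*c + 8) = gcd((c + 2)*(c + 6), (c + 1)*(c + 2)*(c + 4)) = c + 2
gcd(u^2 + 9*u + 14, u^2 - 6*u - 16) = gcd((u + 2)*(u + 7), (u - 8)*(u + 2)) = u + 2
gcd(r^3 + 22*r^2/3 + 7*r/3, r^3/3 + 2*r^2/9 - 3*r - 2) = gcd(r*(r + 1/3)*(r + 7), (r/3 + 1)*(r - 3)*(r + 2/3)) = 1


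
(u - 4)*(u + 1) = u^2 - 3*u - 4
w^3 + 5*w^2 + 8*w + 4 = (w + 1)*(w + 2)^2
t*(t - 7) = t^2 - 7*t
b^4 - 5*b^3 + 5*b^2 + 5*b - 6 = (b - 3)*(b - 2)*(b - 1)*(b + 1)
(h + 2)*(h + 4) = h^2 + 6*h + 8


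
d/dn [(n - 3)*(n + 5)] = 2*n + 2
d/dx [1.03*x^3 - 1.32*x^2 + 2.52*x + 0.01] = 3.09*x^2 - 2.64*x + 2.52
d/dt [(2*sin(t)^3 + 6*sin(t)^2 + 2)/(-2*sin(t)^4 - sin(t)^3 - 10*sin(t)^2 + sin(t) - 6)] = 2*(2*sin(t)^6 + 12*sin(t)^5 - 7*sin(t)^4 + 10*sin(t)^3 - 12*sin(t)^2 - 16*sin(t) - 1)*cos(t)/(2*sin(t)^4 + sin(t)^3 + 10*sin(t)^2 - sin(t) + 6)^2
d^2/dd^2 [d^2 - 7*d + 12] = 2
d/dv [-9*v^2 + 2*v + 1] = 2 - 18*v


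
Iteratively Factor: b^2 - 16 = (b - 4)*(b + 4)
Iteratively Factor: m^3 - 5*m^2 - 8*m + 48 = (m + 3)*(m^2 - 8*m + 16) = (m - 4)*(m + 3)*(m - 4)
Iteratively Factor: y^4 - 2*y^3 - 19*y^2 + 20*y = (y + 4)*(y^3 - 6*y^2 + 5*y) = y*(y + 4)*(y^2 - 6*y + 5) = y*(y - 5)*(y + 4)*(y - 1)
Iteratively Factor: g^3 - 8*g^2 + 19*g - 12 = (g - 3)*(g^2 - 5*g + 4) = (g - 4)*(g - 3)*(g - 1)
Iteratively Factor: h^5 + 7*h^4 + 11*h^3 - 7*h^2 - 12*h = (h + 4)*(h^4 + 3*h^3 - h^2 - 3*h) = (h + 3)*(h + 4)*(h^3 - h) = (h + 1)*(h + 3)*(h + 4)*(h^2 - h) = (h - 1)*(h + 1)*(h + 3)*(h + 4)*(h)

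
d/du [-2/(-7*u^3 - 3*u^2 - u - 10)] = 2*(-21*u^2 - 6*u - 1)/(7*u^3 + 3*u^2 + u + 10)^2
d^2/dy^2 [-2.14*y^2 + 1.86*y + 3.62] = -4.28000000000000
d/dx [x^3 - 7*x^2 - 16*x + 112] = 3*x^2 - 14*x - 16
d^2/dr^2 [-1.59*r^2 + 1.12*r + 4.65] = -3.18000000000000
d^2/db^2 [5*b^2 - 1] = 10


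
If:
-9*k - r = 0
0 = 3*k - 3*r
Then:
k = 0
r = 0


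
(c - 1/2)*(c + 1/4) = c^2 - c/4 - 1/8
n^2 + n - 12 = (n - 3)*(n + 4)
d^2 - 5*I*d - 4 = (d - 4*I)*(d - I)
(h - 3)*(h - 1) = h^2 - 4*h + 3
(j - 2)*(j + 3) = j^2 + j - 6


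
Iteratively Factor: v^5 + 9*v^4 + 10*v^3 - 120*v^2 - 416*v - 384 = (v + 3)*(v^4 + 6*v^3 - 8*v^2 - 96*v - 128) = (v + 3)*(v + 4)*(v^3 + 2*v^2 - 16*v - 32) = (v - 4)*(v + 3)*(v + 4)*(v^2 + 6*v + 8) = (v - 4)*(v + 3)*(v + 4)^2*(v + 2)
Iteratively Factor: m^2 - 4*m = (m - 4)*(m)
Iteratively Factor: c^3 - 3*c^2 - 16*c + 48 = (c - 4)*(c^2 + c - 12) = (c - 4)*(c + 4)*(c - 3)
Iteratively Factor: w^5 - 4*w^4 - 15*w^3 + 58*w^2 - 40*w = (w - 5)*(w^4 + w^3 - 10*w^2 + 8*w) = (w - 5)*(w - 1)*(w^3 + 2*w^2 - 8*w) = (w - 5)*(w - 1)*(w + 4)*(w^2 - 2*w) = w*(w - 5)*(w - 1)*(w + 4)*(w - 2)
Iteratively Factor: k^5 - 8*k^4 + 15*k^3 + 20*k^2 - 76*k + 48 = (k - 3)*(k^4 - 5*k^3 + 20*k - 16) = (k - 3)*(k - 2)*(k^3 - 3*k^2 - 6*k + 8) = (k - 3)*(k - 2)*(k + 2)*(k^2 - 5*k + 4) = (k - 4)*(k - 3)*(k - 2)*(k + 2)*(k - 1)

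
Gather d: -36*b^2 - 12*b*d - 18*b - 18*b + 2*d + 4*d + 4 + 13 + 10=-36*b^2 - 36*b + d*(6 - 12*b) + 27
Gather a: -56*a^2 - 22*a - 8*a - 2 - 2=-56*a^2 - 30*a - 4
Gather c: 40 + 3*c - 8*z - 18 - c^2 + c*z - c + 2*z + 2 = -c^2 + c*(z + 2) - 6*z + 24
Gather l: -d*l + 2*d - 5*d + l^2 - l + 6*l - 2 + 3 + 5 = -3*d + l^2 + l*(5 - d) + 6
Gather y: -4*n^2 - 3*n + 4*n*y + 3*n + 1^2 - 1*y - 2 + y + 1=-4*n^2 + 4*n*y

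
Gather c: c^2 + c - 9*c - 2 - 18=c^2 - 8*c - 20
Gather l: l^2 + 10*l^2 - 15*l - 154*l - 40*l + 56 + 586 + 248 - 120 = 11*l^2 - 209*l + 770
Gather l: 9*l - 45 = 9*l - 45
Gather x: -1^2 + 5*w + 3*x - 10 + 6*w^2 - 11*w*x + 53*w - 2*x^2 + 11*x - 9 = 6*w^2 + 58*w - 2*x^2 + x*(14 - 11*w) - 20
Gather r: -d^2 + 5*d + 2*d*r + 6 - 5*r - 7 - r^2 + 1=-d^2 + 5*d - r^2 + r*(2*d - 5)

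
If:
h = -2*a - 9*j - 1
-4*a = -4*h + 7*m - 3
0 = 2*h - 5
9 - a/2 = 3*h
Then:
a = 3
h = 5/2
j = -19/18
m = 1/7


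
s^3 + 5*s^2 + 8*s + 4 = (s + 1)*(s + 2)^2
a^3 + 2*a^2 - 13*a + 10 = (a - 2)*(a - 1)*(a + 5)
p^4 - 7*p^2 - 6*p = p*(p - 3)*(p + 1)*(p + 2)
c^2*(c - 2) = c^3 - 2*c^2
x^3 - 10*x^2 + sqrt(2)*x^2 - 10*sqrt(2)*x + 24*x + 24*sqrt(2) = (x - 6)*(x - 4)*(x + sqrt(2))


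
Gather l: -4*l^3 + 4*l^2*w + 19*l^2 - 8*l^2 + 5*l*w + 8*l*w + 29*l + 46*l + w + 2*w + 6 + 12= -4*l^3 + l^2*(4*w + 11) + l*(13*w + 75) + 3*w + 18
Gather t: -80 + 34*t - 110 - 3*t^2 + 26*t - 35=-3*t^2 + 60*t - 225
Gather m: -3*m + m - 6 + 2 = -2*m - 4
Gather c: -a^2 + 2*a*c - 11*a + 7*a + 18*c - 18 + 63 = -a^2 - 4*a + c*(2*a + 18) + 45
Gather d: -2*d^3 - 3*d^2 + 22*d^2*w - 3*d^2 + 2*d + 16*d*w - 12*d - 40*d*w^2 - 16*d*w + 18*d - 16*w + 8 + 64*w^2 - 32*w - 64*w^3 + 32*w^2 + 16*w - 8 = -2*d^3 + d^2*(22*w - 6) + d*(8 - 40*w^2) - 64*w^3 + 96*w^2 - 32*w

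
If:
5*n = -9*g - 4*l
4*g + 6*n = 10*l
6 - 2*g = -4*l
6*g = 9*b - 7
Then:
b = 1163/639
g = 111/71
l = -51/71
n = -159/71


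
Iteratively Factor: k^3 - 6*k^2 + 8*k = (k - 2)*(k^2 - 4*k) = (k - 4)*(k - 2)*(k)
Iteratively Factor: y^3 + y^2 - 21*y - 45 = (y - 5)*(y^2 + 6*y + 9) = (y - 5)*(y + 3)*(y + 3)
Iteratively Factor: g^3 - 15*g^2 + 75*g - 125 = (g - 5)*(g^2 - 10*g + 25) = (g - 5)^2*(g - 5)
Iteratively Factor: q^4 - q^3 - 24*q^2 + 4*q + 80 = (q - 5)*(q^3 + 4*q^2 - 4*q - 16) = (q - 5)*(q + 2)*(q^2 + 2*q - 8) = (q - 5)*(q - 2)*(q + 2)*(q + 4)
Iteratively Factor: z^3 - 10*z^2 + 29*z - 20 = (z - 4)*(z^2 - 6*z + 5) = (z - 4)*(z - 1)*(z - 5)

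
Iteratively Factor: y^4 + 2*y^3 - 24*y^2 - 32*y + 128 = (y - 4)*(y^3 + 6*y^2 - 32) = (y - 4)*(y - 2)*(y^2 + 8*y + 16) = (y - 4)*(y - 2)*(y + 4)*(y + 4)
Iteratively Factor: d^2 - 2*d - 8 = (d - 4)*(d + 2)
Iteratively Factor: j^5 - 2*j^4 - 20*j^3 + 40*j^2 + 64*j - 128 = (j + 2)*(j^4 - 4*j^3 - 12*j^2 + 64*j - 64) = (j - 2)*(j + 2)*(j^3 - 2*j^2 - 16*j + 32) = (j - 2)*(j + 2)*(j + 4)*(j^2 - 6*j + 8) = (j - 2)^2*(j + 2)*(j + 4)*(j - 4)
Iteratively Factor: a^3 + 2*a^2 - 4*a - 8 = (a + 2)*(a^2 - 4) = (a - 2)*(a + 2)*(a + 2)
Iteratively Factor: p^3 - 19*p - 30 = (p - 5)*(p^2 + 5*p + 6) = (p - 5)*(p + 2)*(p + 3)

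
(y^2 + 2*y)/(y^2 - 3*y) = (y + 2)/(y - 3)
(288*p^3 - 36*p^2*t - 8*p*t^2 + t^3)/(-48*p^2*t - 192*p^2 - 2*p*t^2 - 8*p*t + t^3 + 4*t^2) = (-6*p + t)/(t + 4)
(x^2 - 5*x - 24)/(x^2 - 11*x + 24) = (x + 3)/(x - 3)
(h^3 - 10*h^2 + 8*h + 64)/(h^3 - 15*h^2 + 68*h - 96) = (h + 2)/(h - 3)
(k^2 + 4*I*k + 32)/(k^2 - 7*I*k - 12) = (k + 8*I)/(k - 3*I)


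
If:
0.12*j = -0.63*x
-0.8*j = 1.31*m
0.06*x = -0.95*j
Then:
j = 0.00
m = 0.00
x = 0.00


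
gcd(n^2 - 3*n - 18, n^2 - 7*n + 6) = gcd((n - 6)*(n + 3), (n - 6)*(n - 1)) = n - 6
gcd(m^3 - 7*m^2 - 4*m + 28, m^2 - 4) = m^2 - 4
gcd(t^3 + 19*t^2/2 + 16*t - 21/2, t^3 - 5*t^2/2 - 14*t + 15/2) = t^2 + 5*t/2 - 3/2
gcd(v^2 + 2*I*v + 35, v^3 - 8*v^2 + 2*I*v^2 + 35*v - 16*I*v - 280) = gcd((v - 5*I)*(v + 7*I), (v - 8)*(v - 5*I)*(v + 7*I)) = v^2 + 2*I*v + 35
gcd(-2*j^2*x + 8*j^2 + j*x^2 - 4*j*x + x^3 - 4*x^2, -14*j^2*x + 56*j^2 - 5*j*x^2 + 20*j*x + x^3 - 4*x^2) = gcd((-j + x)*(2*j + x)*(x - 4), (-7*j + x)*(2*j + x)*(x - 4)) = 2*j*x - 8*j + x^2 - 4*x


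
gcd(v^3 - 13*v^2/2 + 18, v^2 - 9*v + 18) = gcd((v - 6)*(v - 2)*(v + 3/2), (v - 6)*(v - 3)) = v - 6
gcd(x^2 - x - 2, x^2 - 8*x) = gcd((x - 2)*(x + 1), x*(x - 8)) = 1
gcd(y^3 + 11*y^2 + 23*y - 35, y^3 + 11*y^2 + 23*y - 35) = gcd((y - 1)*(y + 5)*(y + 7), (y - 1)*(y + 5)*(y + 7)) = y^3 + 11*y^2 + 23*y - 35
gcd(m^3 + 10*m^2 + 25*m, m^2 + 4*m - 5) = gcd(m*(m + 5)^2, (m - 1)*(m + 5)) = m + 5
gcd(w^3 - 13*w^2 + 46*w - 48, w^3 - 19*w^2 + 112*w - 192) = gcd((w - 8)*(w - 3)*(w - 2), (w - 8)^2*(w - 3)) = w^2 - 11*w + 24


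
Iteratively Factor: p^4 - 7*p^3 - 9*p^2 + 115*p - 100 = (p - 5)*(p^3 - 2*p^2 - 19*p + 20) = (p - 5)^2*(p^2 + 3*p - 4) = (p - 5)^2*(p - 1)*(p + 4)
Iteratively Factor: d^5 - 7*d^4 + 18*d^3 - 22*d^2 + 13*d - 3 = (d - 1)*(d^4 - 6*d^3 + 12*d^2 - 10*d + 3) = (d - 1)^2*(d^3 - 5*d^2 + 7*d - 3) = (d - 3)*(d - 1)^2*(d^2 - 2*d + 1) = (d - 3)*(d - 1)^3*(d - 1)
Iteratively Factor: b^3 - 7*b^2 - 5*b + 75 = (b + 3)*(b^2 - 10*b + 25) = (b - 5)*(b + 3)*(b - 5)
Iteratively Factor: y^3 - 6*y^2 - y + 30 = (y + 2)*(y^2 - 8*y + 15) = (y - 3)*(y + 2)*(y - 5)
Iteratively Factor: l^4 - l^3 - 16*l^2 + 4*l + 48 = (l + 2)*(l^3 - 3*l^2 - 10*l + 24) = (l - 2)*(l + 2)*(l^2 - l - 12) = (l - 2)*(l + 2)*(l + 3)*(l - 4)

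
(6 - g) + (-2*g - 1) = 5 - 3*g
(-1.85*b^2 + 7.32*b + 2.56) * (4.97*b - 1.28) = -9.1945*b^3 + 38.7484*b^2 + 3.3536*b - 3.2768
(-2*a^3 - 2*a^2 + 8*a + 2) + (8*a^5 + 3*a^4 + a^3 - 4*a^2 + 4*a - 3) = 8*a^5 + 3*a^4 - a^3 - 6*a^2 + 12*a - 1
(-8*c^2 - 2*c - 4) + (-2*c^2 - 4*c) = -10*c^2 - 6*c - 4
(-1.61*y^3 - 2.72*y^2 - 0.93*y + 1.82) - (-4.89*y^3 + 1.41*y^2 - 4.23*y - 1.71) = 3.28*y^3 - 4.13*y^2 + 3.3*y + 3.53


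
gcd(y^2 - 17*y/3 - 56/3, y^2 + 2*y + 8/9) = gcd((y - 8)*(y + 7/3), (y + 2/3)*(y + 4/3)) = 1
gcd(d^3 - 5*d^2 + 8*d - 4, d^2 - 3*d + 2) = d^2 - 3*d + 2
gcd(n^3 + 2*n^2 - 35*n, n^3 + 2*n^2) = n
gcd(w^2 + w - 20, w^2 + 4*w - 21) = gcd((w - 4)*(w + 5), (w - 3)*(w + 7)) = 1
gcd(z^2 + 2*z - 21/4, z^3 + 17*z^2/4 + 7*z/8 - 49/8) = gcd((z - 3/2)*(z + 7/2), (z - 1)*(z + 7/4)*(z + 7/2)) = z + 7/2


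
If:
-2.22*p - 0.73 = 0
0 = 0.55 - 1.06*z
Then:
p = -0.33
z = 0.52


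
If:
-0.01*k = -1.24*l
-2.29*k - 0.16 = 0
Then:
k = -0.07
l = -0.00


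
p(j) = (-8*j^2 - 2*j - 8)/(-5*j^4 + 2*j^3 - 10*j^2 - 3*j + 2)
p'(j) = (-16*j - 2)/(-5*j^4 + 2*j^3 - 10*j^2 - 3*j + 2) + (-8*j^2 - 2*j - 8)*(20*j^3 - 6*j^2 + 20*j + 3)/(-5*j^4 + 2*j^3 - 10*j^2 - 3*j + 2)^2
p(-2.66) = 0.17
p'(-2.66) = 0.11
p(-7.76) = 0.02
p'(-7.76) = 0.01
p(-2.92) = 0.14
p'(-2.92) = 0.09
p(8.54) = 0.02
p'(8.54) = -0.01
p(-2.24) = 0.23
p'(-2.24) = 0.18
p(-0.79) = 2.38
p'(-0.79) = 10.84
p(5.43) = 0.06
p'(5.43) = -0.02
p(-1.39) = 0.56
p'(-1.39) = 0.80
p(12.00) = 0.01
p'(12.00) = 0.00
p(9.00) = 0.02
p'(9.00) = 0.00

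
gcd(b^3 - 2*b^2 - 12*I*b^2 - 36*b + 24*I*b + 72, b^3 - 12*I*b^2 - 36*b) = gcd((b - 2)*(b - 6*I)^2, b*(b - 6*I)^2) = b^2 - 12*I*b - 36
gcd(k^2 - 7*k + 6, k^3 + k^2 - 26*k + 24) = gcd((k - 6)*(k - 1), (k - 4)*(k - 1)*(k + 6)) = k - 1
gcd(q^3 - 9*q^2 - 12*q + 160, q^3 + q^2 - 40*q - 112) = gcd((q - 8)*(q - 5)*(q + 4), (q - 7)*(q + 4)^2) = q + 4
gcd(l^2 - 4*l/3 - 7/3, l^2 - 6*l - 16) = 1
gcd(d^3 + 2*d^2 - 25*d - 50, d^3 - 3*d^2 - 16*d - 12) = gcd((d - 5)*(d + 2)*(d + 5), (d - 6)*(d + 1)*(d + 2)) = d + 2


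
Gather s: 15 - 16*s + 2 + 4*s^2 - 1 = 4*s^2 - 16*s + 16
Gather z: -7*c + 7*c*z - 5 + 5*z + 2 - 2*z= -7*c + z*(7*c + 3) - 3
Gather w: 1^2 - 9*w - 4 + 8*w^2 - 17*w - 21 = 8*w^2 - 26*w - 24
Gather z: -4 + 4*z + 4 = 4*z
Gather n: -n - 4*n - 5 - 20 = -5*n - 25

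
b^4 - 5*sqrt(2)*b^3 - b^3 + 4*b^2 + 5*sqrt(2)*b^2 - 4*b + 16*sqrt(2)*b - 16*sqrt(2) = (b - 1)*(b - 4*sqrt(2))*(b - 2*sqrt(2))*(b + sqrt(2))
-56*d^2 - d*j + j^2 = (-8*d + j)*(7*d + j)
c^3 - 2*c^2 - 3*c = c*(c - 3)*(c + 1)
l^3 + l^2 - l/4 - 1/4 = (l - 1/2)*(l + 1/2)*(l + 1)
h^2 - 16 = (h - 4)*(h + 4)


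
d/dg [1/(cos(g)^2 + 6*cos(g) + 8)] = 2*(cos(g) + 3)*sin(g)/(cos(g)^2 + 6*cos(g) + 8)^2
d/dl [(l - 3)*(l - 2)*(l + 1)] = 3*l^2 - 8*l + 1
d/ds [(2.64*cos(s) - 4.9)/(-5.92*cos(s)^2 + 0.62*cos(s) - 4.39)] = (-15.6288*cos(s)^2 + 58.016*cos(s) + 8.5516)*sin(s)/(35.0464*cos(s)^4 - 7.3408*cos(s)^3 + 52.362*cos(s)^2 - 5.4436*cos(s) + 19.2721)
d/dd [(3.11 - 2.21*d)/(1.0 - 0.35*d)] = (1.1215 - 0.392525*d)/(0.35*d - 1.0)^3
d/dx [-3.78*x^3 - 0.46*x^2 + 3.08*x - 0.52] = -11.34*x^2 - 0.92*x + 3.08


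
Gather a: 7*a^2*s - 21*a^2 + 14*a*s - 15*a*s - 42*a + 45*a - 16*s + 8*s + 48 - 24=a^2*(7*s - 21) + a*(3 - s) - 8*s + 24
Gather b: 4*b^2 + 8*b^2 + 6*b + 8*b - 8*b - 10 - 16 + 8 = 12*b^2 + 6*b - 18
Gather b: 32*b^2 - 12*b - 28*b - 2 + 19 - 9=32*b^2 - 40*b + 8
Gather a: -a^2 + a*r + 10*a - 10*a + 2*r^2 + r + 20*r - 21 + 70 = -a^2 + a*r + 2*r^2 + 21*r + 49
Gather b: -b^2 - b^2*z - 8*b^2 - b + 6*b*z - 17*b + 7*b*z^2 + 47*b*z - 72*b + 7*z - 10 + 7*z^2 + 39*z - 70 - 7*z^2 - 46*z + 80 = b^2*(-z - 9) + b*(7*z^2 + 53*z - 90)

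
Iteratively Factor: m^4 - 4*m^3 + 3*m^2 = (m)*(m^3 - 4*m^2 + 3*m) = m^2*(m^2 - 4*m + 3) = m^2*(m - 3)*(m - 1)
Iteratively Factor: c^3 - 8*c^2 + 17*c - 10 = (c - 1)*(c^2 - 7*c + 10) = (c - 2)*(c - 1)*(c - 5)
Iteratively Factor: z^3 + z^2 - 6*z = (z - 2)*(z^2 + 3*z) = z*(z - 2)*(z + 3)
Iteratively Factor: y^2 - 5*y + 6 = (y - 3)*(y - 2)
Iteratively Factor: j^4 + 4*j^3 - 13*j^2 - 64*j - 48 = (j + 1)*(j^3 + 3*j^2 - 16*j - 48) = (j + 1)*(j + 4)*(j^2 - j - 12) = (j - 4)*(j + 1)*(j + 4)*(j + 3)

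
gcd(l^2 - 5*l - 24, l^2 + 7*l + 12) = l + 3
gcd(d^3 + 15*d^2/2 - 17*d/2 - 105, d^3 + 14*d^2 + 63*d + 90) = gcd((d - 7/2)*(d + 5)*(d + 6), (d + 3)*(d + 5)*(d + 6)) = d^2 + 11*d + 30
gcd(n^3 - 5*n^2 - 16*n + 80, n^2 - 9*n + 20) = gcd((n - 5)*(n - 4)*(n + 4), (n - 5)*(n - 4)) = n^2 - 9*n + 20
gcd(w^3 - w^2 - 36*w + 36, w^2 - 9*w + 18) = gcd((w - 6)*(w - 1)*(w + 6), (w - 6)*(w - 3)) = w - 6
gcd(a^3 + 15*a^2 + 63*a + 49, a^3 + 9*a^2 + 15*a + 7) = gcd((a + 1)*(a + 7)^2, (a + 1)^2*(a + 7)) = a^2 + 8*a + 7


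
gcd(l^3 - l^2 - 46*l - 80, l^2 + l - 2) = l + 2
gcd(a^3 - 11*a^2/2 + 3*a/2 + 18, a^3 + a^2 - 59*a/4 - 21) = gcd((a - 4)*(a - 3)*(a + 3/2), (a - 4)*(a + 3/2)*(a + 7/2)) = a^2 - 5*a/2 - 6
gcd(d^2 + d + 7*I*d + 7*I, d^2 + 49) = d + 7*I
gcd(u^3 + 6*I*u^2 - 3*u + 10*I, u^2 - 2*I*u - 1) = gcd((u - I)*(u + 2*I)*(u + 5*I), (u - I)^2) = u - I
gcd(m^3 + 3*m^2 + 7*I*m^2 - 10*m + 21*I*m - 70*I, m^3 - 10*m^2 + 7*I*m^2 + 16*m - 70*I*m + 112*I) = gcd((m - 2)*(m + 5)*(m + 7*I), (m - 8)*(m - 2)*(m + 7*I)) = m^2 + m*(-2 + 7*I) - 14*I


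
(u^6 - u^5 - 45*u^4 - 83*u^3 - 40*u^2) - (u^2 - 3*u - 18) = u^6 - u^5 - 45*u^4 - 83*u^3 - 41*u^2 + 3*u + 18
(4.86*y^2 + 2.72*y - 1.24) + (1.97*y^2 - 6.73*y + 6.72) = 6.83*y^2 - 4.01*y + 5.48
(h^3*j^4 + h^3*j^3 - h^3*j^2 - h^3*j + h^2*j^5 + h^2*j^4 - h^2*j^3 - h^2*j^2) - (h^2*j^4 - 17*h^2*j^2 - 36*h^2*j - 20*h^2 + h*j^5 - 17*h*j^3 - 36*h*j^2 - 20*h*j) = h^3*j^4 + h^3*j^3 - h^3*j^2 - h^3*j + h^2*j^5 - h^2*j^3 + 16*h^2*j^2 + 36*h^2*j + 20*h^2 - h*j^5 + 17*h*j^3 + 36*h*j^2 + 20*h*j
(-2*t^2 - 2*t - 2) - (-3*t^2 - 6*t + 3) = t^2 + 4*t - 5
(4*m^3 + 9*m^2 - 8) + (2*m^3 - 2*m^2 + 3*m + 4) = 6*m^3 + 7*m^2 + 3*m - 4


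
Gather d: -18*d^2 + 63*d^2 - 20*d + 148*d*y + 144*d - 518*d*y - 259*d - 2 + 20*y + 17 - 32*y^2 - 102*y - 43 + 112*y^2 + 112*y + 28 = 45*d^2 + d*(-370*y - 135) + 80*y^2 + 30*y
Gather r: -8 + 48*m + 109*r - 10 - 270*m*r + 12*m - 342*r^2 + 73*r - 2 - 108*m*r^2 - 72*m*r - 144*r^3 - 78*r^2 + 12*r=60*m - 144*r^3 + r^2*(-108*m - 420) + r*(194 - 342*m) - 20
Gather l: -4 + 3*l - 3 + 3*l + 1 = 6*l - 6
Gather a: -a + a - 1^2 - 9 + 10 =0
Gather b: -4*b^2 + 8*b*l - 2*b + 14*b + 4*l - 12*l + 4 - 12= -4*b^2 + b*(8*l + 12) - 8*l - 8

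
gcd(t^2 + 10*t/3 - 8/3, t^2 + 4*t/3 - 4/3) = t - 2/3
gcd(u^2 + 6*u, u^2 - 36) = u + 6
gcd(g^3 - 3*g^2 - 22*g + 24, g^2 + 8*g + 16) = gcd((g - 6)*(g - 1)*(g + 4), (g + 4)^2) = g + 4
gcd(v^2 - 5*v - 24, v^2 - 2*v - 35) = 1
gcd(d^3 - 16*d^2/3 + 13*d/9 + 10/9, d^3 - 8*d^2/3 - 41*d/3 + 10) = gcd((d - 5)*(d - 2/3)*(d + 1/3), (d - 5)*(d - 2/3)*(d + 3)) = d^2 - 17*d/3 + 10/3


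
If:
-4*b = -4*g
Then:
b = g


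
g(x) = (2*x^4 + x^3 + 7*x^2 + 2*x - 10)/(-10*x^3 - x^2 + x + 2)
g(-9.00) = 1.80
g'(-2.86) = -0.18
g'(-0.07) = 3.23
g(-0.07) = -5.24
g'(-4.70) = -0.18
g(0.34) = -4.61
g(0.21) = -4.47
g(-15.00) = 2.97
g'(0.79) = -13.85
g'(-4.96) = -0.18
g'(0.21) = 0.88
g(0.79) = 1.01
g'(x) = (30*x^2 + 2*x - 1)*(2*x^4 + x^3 + 7*x^2 + 2*x - 10)/(-10*x^3 - x^2 + x + 2)^2 + (8*x^3 + 3*x^2 + 14*x + 2)/(-10*x^3 - x^2 + x + 2)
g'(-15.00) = -0.20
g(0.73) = 2.28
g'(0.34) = -3.87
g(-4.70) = 0.99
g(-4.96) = 1.04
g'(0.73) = -32.11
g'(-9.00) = -0.19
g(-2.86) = 0.68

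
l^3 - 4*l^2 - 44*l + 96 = (l - 8)*(l - 2)*(l + 6)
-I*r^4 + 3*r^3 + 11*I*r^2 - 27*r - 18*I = (r - 3)*(r + 3)*(r + 2*I)*(-I*r + 1)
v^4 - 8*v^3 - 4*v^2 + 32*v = v*(v - 8)*(v - 2)*(v + 2)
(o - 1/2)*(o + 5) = o^2 + 9*o/2 - 5/2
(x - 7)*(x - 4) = x^2 - 11*x + 28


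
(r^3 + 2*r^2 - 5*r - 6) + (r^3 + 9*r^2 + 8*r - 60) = 2*r^3 + 11*r^2 + 3*r - 66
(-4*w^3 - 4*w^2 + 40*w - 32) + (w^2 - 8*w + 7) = -4*w^3 - 3*w^2 + 32*w - 25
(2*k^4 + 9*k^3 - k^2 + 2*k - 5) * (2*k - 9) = 4*k^5 - 83*k^3 + 13*k^2 - 28*k + 45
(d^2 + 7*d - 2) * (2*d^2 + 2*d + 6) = 2*d^4 + 16*d^3 + 16*d^2 + 38*d - 12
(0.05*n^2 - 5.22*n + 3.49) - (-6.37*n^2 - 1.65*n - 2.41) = 6.42*n^2 - 3.57*n + 5.9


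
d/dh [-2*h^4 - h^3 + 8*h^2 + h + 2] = -8*h^3 - 3*h^2 + 16*h + 1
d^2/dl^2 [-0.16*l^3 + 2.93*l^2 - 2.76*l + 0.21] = 5.86 - 0.96*l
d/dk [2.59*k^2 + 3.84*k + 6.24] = 5.18*k + 3.84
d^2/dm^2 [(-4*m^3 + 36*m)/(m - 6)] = 8*(-m^3 + 18*m^2 - 108*m + 54)/(m^3 - 18*m^2 + 108*m - 216)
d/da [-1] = 0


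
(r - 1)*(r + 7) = r^2 + 6*r - 7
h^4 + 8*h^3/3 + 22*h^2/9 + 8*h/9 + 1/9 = (h + 1/3)^2*(h + 1)^2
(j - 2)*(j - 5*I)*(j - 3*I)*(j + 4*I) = j^4 - 2*j^3 - 4*I*j^3 + 17*j^2 + 8*I*j^2 - 34*j - 60*I*j + 120*I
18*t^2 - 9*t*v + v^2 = (-6*t + v)*(-3*t + v)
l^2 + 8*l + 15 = (l + 3)*(l + 5)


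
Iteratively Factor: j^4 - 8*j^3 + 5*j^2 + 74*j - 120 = (j - 2)*(j^3 - 6*j^2 - 7*j + 60) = (j - 5)*(j - 2)*(j^2 - j - 12) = (j - 5)*(j - 2)*(j + 3)*(j - 4)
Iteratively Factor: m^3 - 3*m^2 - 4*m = (m - 4)*(m^2 + m) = (m - 4)*(m + 1)*(m)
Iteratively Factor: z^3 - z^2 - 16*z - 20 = (z - 5)*(z^2 + 4*z + 4) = (z - 5)*(z + 2)*(z + 2)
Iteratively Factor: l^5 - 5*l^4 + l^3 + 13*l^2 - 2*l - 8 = (l - 4)*(l^4 - l^3 - 3*l^2 + l + 2) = (l - 4)*(l - 2)*(l^3 + l^2 - l - 1) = (l - 4)*(l - 2)*(l + 1)*(l^2 - 1) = (l - 4)*(l - 2)*(l + 1)^2*(l - 1)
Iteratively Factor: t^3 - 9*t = (t - 3)*(t^2 + 3*t) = (t - 3)*(t + 3)*(t)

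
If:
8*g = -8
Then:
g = -1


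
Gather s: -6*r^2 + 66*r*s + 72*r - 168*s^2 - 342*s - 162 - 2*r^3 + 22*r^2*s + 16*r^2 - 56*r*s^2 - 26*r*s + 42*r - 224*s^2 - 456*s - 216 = -2*r^3 + 10*r^2 + 114*r + s^2*(-56*r - 392) + s*(22*r^2 + 40*r - 798) - 378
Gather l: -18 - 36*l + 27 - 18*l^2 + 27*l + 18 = -18*l^2 - 9*l + 27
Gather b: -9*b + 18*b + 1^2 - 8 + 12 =9*b + 5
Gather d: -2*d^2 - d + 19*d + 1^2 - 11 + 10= -2*d^2 + 18*d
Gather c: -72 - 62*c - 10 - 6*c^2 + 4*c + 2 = -6*c^2 - 58*c - 80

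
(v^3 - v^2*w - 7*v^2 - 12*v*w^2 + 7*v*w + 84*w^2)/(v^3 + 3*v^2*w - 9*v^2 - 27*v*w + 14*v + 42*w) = (v - 4*w)/(v - 2)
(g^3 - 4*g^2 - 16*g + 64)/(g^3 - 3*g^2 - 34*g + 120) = (g^2 - 16)/(g^2 + g - 30)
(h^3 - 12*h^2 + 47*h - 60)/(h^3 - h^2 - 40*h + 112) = (h^2 - 8*h + 15)/(h^2 + 3*h - 28)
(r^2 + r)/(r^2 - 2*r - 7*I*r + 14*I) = r*(r + 1)/(r^2 - 2*r - 7*I*r + 14*I)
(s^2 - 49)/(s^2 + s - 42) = (s - 7)/(s - 6)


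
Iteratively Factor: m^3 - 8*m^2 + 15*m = (m - 3)*(m^2 - 5*m) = m*(m - 3)*(m - 5)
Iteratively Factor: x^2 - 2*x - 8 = (x + 2)*(x - 4)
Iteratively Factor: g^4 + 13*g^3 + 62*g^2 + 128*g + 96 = (g + 3)*(g^3 + 10*g^2 + 32*g + 32) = (g + 3)*(g + 4)*(g^2 + 6*g + 8) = (g + 2)*(g + 3)*(g + 4)*(g + 4)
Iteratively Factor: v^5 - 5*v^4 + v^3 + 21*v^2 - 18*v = (v + 2)*(v^4 - 7*v^3 + 15*v^2 - 9*v) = (v - 3)*(v + 2)*(v^3 - 4*v^2 + 3*v) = (v - 3)^2*(v + 2)*(v^2 - v) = (v - 3)^2*(v - 1)*(v + 2)*(v)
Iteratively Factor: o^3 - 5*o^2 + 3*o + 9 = (o + 1)*(o^2 - 6*o + 9) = (o - 3)*(o + 1)*(o - 3)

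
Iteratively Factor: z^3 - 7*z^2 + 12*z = (z)*(z^2 - 7*z + 12) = z*(z - 3)*(z - 4)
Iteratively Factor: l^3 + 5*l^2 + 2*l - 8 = (l + 4)*(l^2 + l - 2) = (l - 1)*(l + 4)*(l + 2)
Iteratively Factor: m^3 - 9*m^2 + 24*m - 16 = (m - 4)*(m^2 - 5*m + 4) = (m - 4)*(m - 1)*(m - 4)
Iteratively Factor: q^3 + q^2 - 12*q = (q + 4)*(q^2 - 3*q) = (q - 3)*(q + 4)*(q)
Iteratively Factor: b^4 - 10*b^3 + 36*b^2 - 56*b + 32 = (b - 2)*(b^3 - 8*b^2 + 20*b - 16) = (b - 4)*(b - 2)*(b^2 - 4*b + 4) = (b - 4)*(b - 2)^2*(b - 2)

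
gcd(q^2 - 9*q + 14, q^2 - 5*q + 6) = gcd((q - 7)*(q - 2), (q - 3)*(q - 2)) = q - 2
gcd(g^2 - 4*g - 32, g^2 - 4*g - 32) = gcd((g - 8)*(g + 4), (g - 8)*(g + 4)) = g^2 - 4*g - 32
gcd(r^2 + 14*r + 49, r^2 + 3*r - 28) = r + 7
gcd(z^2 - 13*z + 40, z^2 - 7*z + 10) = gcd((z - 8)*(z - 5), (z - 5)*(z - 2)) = z - 5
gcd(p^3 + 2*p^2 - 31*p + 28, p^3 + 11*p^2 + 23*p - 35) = p^2 + 6*p - 7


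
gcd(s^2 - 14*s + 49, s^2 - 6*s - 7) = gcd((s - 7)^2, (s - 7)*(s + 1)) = s - 7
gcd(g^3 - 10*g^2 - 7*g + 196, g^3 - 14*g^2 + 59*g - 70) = g - 7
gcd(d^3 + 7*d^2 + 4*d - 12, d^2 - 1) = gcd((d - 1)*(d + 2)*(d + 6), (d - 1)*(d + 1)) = d - 1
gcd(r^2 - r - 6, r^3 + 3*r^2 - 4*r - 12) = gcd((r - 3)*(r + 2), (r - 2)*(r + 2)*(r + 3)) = r + 2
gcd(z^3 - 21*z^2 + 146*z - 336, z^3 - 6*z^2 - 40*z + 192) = z - 8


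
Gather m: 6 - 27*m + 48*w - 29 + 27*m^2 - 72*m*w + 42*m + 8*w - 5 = 27*m^2 + m*(15 - 72*w) + 56*w - 28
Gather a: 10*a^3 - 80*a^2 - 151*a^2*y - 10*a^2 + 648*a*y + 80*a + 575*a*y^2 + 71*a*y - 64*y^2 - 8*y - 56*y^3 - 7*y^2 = 10*a^3 + a^2*(-151*y - 90) + a*(575*y^2 + 719*y + 80) - 56*y^3 - 71*y^2 - 8*y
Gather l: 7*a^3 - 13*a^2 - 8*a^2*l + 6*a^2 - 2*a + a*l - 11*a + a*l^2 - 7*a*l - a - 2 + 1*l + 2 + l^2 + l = 7*a^3 - 7*a^2 - 14*a + l^2*(a + 1) + l*(-8*a^2 - 6*a + 2)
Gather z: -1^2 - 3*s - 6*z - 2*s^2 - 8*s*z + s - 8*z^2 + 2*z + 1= -2*s^2 - 2*s - 8*z^2 + z*(-8*s - 4)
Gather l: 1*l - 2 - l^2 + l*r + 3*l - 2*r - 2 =-l^2 + l*(r + 4) - 2*r - 4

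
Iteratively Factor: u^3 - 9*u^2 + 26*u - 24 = (u - 4)*(u^2 - 5*u + 6) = (u - 4)*(u - 3)*(u - 2)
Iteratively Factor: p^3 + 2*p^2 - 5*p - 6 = (p - 2)*(p^2 + 4*p + 3) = (p - 2)*(p + 3)*(p + 1)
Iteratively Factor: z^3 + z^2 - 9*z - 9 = (z + 3)*(z^2 - 2*z - 3) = (z + 1)*(z + 3)*(z - 3)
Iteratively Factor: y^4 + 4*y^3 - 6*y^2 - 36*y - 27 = (y + 1)*(y^3 + 3*y^2 - 9*y - 27) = (y - 3)*(y + 1)*(y^2 + 6*y + 9) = (y - 3)*(y + 1)*(y + 3)*(y + 3)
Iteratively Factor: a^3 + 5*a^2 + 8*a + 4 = (a + 1)*(a^2 + 4*a + 4) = (a + 1)*(a + 2)*(a + 2)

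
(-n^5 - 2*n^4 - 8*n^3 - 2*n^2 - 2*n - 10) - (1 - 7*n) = -n^5 - 2*n^4 - 8*n^3 - 2*n^2 + 5*n - 11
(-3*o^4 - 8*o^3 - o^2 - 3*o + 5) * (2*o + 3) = -6*o^5 - 25*o^4 - 26*o^3 - 9*o^2 + o + 15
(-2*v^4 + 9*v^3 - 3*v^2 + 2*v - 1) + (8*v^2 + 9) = -2*v^4 + 9*v^3 + 5*v^2 + 2*v + 8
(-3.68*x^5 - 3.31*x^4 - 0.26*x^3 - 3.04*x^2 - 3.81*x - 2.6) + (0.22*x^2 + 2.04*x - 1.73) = -3.68*x^5 - 3.31*x^4 - 0.26*x^3 - 2.82*x^2 - 1.77*x - 4.33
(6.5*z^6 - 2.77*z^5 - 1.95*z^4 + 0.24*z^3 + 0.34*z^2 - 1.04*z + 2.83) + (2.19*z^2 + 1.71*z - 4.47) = 6.5*z^6 - 2.77*z^5 - 1.95*z^4 + 0.24*z^3 + 2.53*z^2 + 0.67*z - 1.64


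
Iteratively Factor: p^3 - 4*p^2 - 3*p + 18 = (p - 3)*(p^2 - p - 6) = (p - 3)^2*(p + 2)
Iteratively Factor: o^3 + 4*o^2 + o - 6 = (o + 2)*(o^2 + 2*o - 3) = (o - 1)*(o + 2)*(o + 3)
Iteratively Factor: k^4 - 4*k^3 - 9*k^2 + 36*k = (k + 3)*(k^3 - 7*k^2 + 12*k) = k*(k + 3)*(k^2 - 7*k + 12) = k*(k - 4)*(k + 3)*(k - 3)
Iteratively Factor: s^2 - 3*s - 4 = (s + 1)*(s - 4)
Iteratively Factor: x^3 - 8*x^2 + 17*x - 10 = (x - 5)*(x^2 - 3*x + 2) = (x - 5)*(x - 2)*(x - 1)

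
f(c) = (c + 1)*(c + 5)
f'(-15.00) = -24.00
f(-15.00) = 140.00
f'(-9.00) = -12.00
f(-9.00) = 32.00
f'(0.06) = 6.12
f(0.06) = 5.36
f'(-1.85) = 2.30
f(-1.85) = -2.68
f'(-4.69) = -3.38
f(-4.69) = -1.14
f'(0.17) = 6.34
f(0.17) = 6.05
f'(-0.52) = 4.96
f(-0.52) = 2.15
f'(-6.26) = -6.52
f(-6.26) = 6.63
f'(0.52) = 7.04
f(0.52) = 8.39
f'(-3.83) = -1.66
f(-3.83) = -3.31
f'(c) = 2*c + 6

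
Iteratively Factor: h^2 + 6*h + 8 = (h + 4)*(h + 2)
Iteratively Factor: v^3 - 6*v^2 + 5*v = (v)*(v^2 - 6*v + 5) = v*(v - 5)*(v - 1)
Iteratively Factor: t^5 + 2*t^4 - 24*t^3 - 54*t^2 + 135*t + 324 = (t - 4)*(t^4 + 6*t^3 - 54*t - 81) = (t - 4)*(t + 3)*(t^3 + 3*t^2 - 9*t - 27) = (t - 4)*(t + 3)^2*(t^2 - 9) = (t - 4)*(t + 3)^3*(t - 3)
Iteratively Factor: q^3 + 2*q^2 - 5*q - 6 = (q - 2)*(q^2 + 4*q + 3) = (q - 2)*(q + 3)*(q + 1)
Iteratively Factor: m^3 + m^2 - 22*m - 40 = (m + 2)*(m^2 - m - 20) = (m - 5)*(m + 2)*(m + 4)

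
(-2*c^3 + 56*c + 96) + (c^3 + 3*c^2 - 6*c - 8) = -c^3 + 3*c^2 + 50*c + 88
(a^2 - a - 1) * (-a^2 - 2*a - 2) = -a^4 - a^3 + a^2 + 4*a + 2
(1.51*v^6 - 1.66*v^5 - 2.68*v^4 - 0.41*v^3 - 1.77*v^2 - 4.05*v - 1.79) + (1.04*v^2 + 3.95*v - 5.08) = 1.51*v^6 - 1.66*v^5 - 2.68*v^4 - 0.41*v^3 - 0.73*v^2 - 0.0999999999999996*v - 6.87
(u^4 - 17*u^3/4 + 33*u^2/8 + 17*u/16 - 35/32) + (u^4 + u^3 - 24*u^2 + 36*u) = 2*u^4 - 13*u^3/4 - 159*u^2/8 + 593*u/16 - 35/32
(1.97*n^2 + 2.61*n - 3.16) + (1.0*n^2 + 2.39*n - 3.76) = 2.97*n^2 + 5.0*n - 6.92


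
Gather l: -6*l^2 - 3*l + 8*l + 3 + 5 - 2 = -6*l^2 + 5*l + 6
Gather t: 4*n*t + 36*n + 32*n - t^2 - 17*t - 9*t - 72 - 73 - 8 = 68*n - t^2 + t*(4*n - 26) - 153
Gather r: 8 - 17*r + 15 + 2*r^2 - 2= 2*r^2 - 17*r + 21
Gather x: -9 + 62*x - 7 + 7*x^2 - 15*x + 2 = 7*x^2 + 47*x - 14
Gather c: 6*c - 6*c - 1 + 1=0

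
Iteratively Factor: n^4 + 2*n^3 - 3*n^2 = (n - 1)*(n^3 + 3*n^2) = n*(n - 1)*(n^2 + 3*n) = n^2*(n - 1)*(n + 3)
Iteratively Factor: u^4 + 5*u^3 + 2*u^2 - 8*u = (u)*(u^3 + 5*u^2 + 2*u - 8) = u*(u + 2)*(u^2 + 3*u - 4) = u*(u + 2)*(u + 4)*(u - 1)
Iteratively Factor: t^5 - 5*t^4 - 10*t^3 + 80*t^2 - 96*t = (t - 4)*(t^4 - t^3 - 14*t^2 + 24*t) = t*(t - 4)*(t^3 - t^2 - 14*t + 24) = t*(t - 4)*(t - 3)*(t^2 + 2*t - 8) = t*(t - 4)*(t - 3)*(t - 2)*(t + 4)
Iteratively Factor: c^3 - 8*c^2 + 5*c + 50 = (c + 2)*(c^2 - 10*c + 25) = (c - 5)*(c + 2)*(c - 5)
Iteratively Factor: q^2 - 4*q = (q - 4)*(q)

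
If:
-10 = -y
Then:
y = 10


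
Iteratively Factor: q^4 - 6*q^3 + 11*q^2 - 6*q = (q - 1)*(q^3 - 5*q^2 + 6*q) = (q - 2)*(q - 1)*(q^2 - 3*q) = q*(q - 2)*(q - 1)*(q - 3)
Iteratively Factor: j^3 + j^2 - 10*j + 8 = (j + 4)*(j^2 - 3*j + 2) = (j - 1)*(j + 4)*(j - 2)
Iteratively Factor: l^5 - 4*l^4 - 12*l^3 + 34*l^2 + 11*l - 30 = (l - 2)*(l^4 - 2*l^3 - 16*l^2 + 2*l + 15) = (l - 2)*(l + 1)*(l^3 - 3*l^2 - 13*l + 15) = (l - 5)*(l - 2)*(l + 1)*(l^2 + 2*l - 3) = (l - 5)*(l - 2)*(l - 1)*(l + 1)*(l + 3)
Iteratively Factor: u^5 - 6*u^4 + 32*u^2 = (u - 4)*(u^4 - 2*u^3 - 8*u^2) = u*(u - 4)*(u^3 - 2*u^2 - 8*u) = u*(u - 4)^2*(u^2 + 2*u) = u^2*(u - 4)^2*(u + 2)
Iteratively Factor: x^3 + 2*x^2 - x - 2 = (x + 2)*(x^2 - 1) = (x - 1)*(x + 2)*(x + 1)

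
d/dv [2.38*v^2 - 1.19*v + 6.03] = 4.76*v - 1.19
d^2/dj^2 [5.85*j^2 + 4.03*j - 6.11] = 11.7000000000000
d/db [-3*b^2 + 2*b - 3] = 2 - 6*b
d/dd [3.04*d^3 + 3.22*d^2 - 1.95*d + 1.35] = 9.12*d^2 + 6.44*d - 1.95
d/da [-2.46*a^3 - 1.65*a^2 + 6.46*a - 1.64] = -7.38*a^2 - 3.3*a + 6.46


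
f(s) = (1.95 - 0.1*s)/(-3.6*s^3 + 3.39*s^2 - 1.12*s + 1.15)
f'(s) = (1.95 - 0.1*s)*(10.8*s^2 - 6.78*s + 1.12)/(-3.6*s^3 + 3.39*s^2 - 1.12*s + 1.15)^2 - 0.1/(-3.6*s^3 + 3.39*s^2 - 1.12*s + 1.15)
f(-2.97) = 0.02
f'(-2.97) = 0.02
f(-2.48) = 0.03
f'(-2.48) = 0.03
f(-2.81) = 0.02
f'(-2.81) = 0.02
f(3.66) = -0.01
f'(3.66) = 0.01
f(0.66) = 2.21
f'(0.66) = 3.38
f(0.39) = 1.88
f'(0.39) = 0.12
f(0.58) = 2.02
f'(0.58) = 1.66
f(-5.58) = 0.00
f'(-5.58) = 0.00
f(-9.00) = 0.00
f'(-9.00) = 0.00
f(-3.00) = 0.02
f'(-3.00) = 0.01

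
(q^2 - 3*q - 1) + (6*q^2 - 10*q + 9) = 7*q^2 - 13*q + 8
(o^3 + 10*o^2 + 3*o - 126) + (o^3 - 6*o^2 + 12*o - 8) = 2*o^3 + 4*o^2 + 15*o - 134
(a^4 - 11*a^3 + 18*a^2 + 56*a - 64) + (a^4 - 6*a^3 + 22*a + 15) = 2*a^4 - 17*a^3 + 18*a^2 + 78*a - 49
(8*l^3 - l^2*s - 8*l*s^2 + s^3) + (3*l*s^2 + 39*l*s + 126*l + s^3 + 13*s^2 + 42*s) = 8*l^3 - l^2*s - 5*l*s^2 + 39*l*s + 126*l + 2*s^3 + 13*s^2 + 42*s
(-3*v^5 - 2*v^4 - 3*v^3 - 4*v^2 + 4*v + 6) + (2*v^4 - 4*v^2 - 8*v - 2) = -3*v^5 - 3*v^3 - 8*v^2 - 4*v + 4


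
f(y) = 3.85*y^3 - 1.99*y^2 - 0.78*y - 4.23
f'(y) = 11.55*y^2 - 3.98*y - 0.78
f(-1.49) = -20.22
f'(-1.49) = 30.79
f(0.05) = -4.27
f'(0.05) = -0.95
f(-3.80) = -241.26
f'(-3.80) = 181.13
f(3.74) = 166.42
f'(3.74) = 145.89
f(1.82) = 10.97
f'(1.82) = 30.23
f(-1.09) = -10.73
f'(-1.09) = 17.28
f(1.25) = -0.79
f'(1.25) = 12.29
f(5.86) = 697.60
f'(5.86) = 372.52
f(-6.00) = -902.79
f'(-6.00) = 438.90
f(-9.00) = -2965.05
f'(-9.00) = 970.59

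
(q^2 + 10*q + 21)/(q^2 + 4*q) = (q^2 + 10*q + 21)/(q*(q + 4))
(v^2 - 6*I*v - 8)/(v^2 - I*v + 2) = (v - 4*I)/(v + I)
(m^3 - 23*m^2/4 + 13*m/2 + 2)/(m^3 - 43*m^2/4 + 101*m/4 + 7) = (m - 2)/(m - 7)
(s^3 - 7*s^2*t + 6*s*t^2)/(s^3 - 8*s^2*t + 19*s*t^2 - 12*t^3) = s*(s - 6*t)/(s^2 - 7*s*t + 12*t^2)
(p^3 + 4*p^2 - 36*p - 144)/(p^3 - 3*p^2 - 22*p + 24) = (p + 6)/(p - 1)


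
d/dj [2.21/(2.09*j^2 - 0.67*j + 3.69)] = (1.4807 - 9.2378*j)/(2.09*j^2 - 0.67*j + 3.69)^2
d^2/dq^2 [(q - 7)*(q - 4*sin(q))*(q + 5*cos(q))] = 4*q^2*sin(q) - 5*q^2*cos(q) - 48*q*sin(q) + 40*q*sin(2*q) + 19*q*cos(q) + 6*q + 62*sin(q) - 280*sin(2*q) + 66*cos(q) - 40*cos(2*q) - 14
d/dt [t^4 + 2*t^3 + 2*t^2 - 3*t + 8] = 4*t^3 + 6*t^2 + 4*t - 3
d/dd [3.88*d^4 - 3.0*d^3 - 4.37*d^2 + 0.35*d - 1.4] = 15.52*d^3 - 9.0*d^2 - 8.74*d + 0.35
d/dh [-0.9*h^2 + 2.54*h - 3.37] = 2.54 - 1.8*h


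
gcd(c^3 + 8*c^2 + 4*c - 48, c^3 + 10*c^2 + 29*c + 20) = c + 4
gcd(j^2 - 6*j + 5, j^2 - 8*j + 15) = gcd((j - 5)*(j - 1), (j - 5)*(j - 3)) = j - 5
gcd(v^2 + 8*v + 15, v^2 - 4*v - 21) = v + 3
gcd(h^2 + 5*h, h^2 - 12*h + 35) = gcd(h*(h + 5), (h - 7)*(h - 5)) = 1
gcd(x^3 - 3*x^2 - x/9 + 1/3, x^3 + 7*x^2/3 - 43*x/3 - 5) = x^2 - 8*x/3 - 1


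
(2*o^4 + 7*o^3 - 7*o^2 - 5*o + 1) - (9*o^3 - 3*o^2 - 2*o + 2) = 2*o^4 - 2*o^3 - 4*o^2 - 3*o - 1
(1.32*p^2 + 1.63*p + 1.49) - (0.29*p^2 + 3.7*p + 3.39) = 1.03*p^2 - 2.07*p - 1.9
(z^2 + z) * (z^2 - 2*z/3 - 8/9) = z^4 + z^3/3 - 14*z^2/9 - 8*z/9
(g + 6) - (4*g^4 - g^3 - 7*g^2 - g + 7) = -4*g^4 + g^3 + 7*g^2 + 2*g - 1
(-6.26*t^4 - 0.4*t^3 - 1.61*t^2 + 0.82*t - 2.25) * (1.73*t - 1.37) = -10.8298*t^5 + 7.8842*t^4 - 2.2373*t^3 + 3.6243*t^2 - 5.0159*t + 3.0825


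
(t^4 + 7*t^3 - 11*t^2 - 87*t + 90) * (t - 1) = t^5 + 6*t^4 - 18*t^3 - 76*t^2 + 177*t - 90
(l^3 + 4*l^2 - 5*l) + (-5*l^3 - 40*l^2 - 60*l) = -4*l^3 - 36*l^2 - 65*l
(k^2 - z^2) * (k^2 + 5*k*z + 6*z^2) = k^4 + 5*k^3*z + 5*k^2*z^2 - 5*k*z^3 - 6*z^4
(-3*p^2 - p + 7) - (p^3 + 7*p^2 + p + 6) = -p^3 - 10*p^2 - 2*p + 1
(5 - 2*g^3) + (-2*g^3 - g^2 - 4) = -4*g^3 - g^2 + 1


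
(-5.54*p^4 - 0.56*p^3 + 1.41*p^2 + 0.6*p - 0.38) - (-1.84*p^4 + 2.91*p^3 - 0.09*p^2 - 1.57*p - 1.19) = -3.7*p^4 - 3.47*p^3 + 1.5*p^2 + 2.17*p + 0.81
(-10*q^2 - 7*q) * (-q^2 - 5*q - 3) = 10*q^4 + 57*q^3 + 65*q^2 + 21*q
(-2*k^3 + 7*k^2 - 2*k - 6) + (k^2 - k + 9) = -2*k^3 + 8*k^2 - 3*k + 3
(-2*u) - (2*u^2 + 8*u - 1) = -2*u^2 - 10*u + 1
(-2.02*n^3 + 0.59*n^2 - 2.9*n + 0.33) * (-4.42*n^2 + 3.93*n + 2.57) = 8.9284*n^5 - 10.5464*n^4 + 9.9453*n^3 - 11.3393*n^2 - 6.1561*n + 0.8481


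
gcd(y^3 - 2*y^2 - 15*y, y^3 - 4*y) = y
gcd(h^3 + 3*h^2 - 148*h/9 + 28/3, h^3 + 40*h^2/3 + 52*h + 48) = h + 6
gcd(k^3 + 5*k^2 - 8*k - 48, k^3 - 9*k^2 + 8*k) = 1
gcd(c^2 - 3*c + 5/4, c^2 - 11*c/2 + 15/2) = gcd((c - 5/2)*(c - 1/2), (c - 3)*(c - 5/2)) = c - 5/2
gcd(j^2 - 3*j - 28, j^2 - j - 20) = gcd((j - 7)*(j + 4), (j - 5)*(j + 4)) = j + 4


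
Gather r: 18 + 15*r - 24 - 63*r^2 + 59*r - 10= -63*r^2 + 74*r - 16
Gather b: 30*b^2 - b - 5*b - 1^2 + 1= 30*b^2 - 6*b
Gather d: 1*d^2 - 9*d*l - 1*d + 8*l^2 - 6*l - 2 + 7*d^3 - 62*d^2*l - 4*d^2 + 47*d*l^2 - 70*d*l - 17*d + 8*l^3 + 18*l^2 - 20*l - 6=7*d^3 + d^2*(-62*l - 3) + d*(47*l^2 - 79*l - 18) + 8*l^3 + 26*l^2 - 26*l - 8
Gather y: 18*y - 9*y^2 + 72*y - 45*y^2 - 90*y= -54*y^2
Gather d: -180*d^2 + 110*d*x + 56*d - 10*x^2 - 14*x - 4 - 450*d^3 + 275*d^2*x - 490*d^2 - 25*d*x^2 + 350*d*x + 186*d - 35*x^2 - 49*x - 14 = -450*d^3 + d^2*(275*x - 670) + d*(-25*x^2 + 460*x + 242) - 45*x^2 - 63*x - 18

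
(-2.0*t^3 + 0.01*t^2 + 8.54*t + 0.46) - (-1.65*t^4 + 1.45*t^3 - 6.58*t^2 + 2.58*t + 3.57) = 1.65*t^4 - 3.45*t^3 + 6.59*t^2 + 5.96*t - 3.11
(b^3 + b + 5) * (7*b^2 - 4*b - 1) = 7*b^5 - 4*b^4 + 6*b^3 + 31*b^2 - 21*b - 5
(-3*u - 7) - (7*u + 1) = -10*u - 8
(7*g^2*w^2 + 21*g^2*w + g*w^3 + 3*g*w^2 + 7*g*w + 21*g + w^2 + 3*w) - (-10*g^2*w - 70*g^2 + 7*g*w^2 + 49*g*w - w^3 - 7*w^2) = 7*g^2*w^2 + 31*g^2*w + 70*g^2 + g*w^3 - 4*g*w^2 - 42*g*w + 21*g + w^3 + 8*w^2 + 3*w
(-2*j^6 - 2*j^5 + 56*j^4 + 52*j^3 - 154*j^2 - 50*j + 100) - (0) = -2*j^6 - 2*j^5 + 56*j^4 + 52*j^3 - 154*j^2 - 50*j + 100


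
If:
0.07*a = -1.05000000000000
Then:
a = -15.00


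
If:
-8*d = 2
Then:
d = -1/4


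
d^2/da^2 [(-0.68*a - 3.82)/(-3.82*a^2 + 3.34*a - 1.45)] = ((0.68*a + 3.82)*(7.64*a - 3.34)*(15.28*a - 6.68) - (15.5856*a + 24.6424)*(3.82*a^2 - 3.34*a + 1.45))/(3.82*a^2 - 3.34*a + 1.45)^3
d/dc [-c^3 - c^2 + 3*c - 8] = -3*c^2 - 2*c + 3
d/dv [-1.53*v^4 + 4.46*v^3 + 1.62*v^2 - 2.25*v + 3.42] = -6.12*v^3 + 13.38*v^2 + 3.24*v - 2.25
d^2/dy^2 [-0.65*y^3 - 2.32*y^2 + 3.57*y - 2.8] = -3.9*y - 4.64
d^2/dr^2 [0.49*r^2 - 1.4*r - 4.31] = 0.980000000000000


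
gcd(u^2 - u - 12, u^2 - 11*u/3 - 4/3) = u - 4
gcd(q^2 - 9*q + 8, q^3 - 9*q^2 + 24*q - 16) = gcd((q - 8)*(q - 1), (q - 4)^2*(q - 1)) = q - 1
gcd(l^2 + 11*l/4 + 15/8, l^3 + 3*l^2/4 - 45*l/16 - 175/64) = l + 5/4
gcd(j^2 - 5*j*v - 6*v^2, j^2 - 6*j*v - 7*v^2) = j + v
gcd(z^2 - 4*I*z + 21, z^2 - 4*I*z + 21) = z^2 - 4*I*z + 21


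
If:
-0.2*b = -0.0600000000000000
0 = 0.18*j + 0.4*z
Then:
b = 0.30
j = -2.22222222222222*z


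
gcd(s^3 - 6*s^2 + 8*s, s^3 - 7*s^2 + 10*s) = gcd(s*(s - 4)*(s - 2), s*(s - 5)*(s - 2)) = s^2 - 2*s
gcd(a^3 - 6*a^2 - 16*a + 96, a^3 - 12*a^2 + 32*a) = a - 4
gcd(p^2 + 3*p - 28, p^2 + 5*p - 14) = p + 7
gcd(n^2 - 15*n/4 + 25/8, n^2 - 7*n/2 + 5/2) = n - 5/2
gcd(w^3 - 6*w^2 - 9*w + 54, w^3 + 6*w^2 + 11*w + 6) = w + 3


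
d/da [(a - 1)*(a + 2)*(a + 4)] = 3*a^2 + 10*a + 2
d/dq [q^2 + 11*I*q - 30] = 2*q + 11*I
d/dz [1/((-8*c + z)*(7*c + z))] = ((-8*c + z)*(7*c + z) + (8*c - z)^2)/((7*c + z)^2*(8*c - z)^3)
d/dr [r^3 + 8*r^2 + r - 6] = 3*r^2 + 16*r + 1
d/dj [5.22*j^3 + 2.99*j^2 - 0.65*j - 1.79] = 15.66*j^2 + 5.98*j - 0.65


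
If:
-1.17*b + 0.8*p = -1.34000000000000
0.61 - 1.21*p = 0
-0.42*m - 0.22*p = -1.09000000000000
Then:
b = 1.49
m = 2.33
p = 0.50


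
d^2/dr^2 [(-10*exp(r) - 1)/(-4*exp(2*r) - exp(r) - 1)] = (160*exp(4*r) + 24*exp(3*r) - 228*exp(2*r) - 25*exp(r) + 9)*exp(r)/(64*exp(6*r) + 48*exp(5*r) + 60*exp(4*r) + 25*exp(3*r) + 15*exp(2*r) + 3*exp(r) + 1)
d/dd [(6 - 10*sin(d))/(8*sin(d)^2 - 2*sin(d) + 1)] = 2*(40*sin(d)^2 - 48*sin(d) + 1)*cos(d)/(8*sin(d)^2 - 2*sin(d) + 1)^2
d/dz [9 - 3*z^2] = -6*z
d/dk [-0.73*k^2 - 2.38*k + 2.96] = -1.46*k - 2.38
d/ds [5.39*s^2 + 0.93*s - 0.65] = 10.78*s + 0.93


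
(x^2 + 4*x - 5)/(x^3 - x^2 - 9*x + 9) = (x + 5)/(x^2 - 9)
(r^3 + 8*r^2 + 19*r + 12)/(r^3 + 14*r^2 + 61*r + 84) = (r + 1)/(r + 7)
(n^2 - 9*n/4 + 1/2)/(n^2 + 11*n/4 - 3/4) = (n - 2)/(n + 3)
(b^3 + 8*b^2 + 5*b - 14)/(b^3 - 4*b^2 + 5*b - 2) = (b^2 + 9*b + 14)/(b^2 - 3*b + 2)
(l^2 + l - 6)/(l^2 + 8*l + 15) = (l - 2)/(l + 5)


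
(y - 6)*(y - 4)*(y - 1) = y^3 - 11*y^2 + 34*y - 24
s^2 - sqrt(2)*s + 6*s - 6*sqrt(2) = (s + 6)*(s - sqrt(2))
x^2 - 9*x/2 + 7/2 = (x - 7/2)*(x - 1)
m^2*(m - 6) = m^3 - 6*m^2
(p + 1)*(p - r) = p^2 - p*r + p - r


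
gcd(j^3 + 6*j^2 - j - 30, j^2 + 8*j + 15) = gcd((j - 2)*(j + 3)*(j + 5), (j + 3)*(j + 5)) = j^2 + 8*j + 15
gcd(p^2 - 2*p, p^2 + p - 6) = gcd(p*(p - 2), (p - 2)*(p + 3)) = p - 2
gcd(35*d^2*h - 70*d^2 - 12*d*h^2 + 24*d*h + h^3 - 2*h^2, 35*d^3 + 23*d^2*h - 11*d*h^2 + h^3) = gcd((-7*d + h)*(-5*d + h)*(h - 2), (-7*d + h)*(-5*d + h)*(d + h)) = 35*d^2 - 12*d*h + h^2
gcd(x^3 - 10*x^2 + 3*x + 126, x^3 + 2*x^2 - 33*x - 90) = x^2 - 3*x - 18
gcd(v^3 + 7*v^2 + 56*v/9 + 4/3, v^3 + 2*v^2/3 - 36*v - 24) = v^2 + 20*v/3 + 4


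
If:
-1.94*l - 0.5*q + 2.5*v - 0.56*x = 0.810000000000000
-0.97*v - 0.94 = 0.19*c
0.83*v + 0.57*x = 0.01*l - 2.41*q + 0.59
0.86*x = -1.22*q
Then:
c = -7.04630134612291*x - 8.60755740600555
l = 1.67163268429696*x + 0.506371435780974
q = -0.704918032786885*x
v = 1.38020335645706*x + 0.716944234166036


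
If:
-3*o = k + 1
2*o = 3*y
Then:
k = -9*y/2 - 1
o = 3*y/2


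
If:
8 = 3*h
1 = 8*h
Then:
No Solution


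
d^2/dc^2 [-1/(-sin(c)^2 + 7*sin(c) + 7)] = (4*sin(c)^4 - 21*sin(c)^3 + 71*sin(c)^2 - 7*sin(c) - 112)/(7*sin(c) + cos(c)^2 + 6)^3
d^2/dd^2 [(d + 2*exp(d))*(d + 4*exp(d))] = 6*d*exp(d) + 32*exp(2*d) + 12*exp(d) + 2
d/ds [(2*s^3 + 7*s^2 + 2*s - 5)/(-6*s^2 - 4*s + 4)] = (-3*s^4 - 4*s^3 + 2*s^2 - s - 3)/(9*s^4 + 12*s^3 - 8*s^2 - 8*s + 4)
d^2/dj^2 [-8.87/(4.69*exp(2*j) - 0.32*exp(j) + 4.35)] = (-8.87*(9.38*exp(j) - 0.32)*(18.76*exp(j) - 0.64)*exp(j) + (166.4012*exp(j) - 2.8384)*(4.69*exp(2*j) - 0.32*exp(j) + 4.35))*exp(j)/(4.69*exp(2*j) - 0.32*exp(j) + 4.35)^3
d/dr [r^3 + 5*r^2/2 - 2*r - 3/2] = 3*r^2 + 5*r - 2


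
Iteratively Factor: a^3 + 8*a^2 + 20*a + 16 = (a + 4)*(a^2 + 4*a + 4) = (a + 2)*(a + 4)*(a + 2)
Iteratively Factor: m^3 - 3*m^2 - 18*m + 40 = (m - 2)*(m^2 - m - 20) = (m - 2)*(m + 4)*(m - 5)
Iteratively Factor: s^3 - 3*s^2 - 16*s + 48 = (s - 4)*(s^2 + s - 12) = (s - 4)*(s + 4)*(s - 3)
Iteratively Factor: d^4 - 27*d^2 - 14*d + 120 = (d + 3)*(d^3 - 3*d^2 - 18*d + 40) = (d - 2)*(d + 3)*(d^2 - d - 20) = (d - 2)*(d + 3)*(d + 4)*(d - 5)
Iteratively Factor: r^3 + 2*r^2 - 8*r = (r)*(r^2 + 2*r - 8) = r*(r + 4)*(r - 2)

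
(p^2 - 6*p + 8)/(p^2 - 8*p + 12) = (p - 4)/(p - 6)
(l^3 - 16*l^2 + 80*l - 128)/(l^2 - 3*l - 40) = (l^2 - 8*l + 16)/(l + 5)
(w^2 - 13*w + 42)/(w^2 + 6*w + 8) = (w^2 - 13*w + 42)/(w^2 + 6*w + 8)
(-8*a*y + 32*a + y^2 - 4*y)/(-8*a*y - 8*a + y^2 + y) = (y - 4)/(y + 1)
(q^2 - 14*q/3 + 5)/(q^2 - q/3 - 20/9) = 3*(q - 3)/(3*q + 4)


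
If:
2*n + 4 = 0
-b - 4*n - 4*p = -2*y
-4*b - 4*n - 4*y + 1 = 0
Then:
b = 9/4 - y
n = -2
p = 3*y/4 + 23/16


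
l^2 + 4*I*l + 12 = (l - 2*I)*(l + 6*I)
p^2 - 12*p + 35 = (p - 7)*(p - 5)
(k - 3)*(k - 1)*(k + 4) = k^3 - 13*k + 12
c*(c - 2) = c^2 - 2*c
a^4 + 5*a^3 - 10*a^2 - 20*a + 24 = (a - 2)*(a - 1)*(a + 2)*(a + 6)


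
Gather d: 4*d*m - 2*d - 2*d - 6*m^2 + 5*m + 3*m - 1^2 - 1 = d*(4*m - 4) - 6*m^2 + 8*m - 2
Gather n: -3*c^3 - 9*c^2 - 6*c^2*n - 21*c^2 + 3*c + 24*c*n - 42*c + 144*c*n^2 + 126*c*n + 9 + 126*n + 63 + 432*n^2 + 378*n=-3*c^3 - 30*c^2 - 39*c + n^2*(144*c + 432) + n*(-6*c^2 + 150*c + 504) + 72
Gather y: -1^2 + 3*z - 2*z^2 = -2*z^2 + 3*z - 1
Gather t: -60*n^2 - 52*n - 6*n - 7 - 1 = -60*n^2 - 58*n - 8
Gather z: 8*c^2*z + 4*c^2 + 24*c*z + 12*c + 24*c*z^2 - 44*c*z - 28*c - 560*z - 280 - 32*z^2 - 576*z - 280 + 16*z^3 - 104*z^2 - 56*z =4*c^2 - 16*c + 16*z^3 + z^2*(24*c - 136) + z*(8*c^2 - 20*c - 1192) - 560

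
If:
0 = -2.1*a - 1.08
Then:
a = -0.51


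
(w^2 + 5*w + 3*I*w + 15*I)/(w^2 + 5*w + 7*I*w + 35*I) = (w + 3*I)/(w + 7*I)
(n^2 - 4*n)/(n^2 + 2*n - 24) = n/(n + 6)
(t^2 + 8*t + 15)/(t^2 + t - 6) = (t + 5)/(t - 2)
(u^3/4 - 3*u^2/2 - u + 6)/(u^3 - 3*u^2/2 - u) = (u^2 - 4*u - 12)/(2*u*(2*u + 1))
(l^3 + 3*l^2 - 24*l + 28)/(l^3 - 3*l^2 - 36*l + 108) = (l^3 + 3*l^2 - 24*l + 28)/(l^3 - 3*l^2 - 36*l + 108)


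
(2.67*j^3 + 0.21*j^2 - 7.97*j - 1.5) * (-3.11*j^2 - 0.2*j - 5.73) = -8.3037*j^5 - 1.1871*j^4 + 9.4456*j^3 + 5.0557*j^2 + 45.9681*j + 8.595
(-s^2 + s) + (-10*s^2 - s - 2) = -11*s^2 - 2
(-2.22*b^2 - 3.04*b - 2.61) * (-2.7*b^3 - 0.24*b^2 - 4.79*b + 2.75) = 5.994*b^5 + 8.7408*b^4 + 18.4104*b^3 + 9.083*b^2 + 4.1419*b - 7.1775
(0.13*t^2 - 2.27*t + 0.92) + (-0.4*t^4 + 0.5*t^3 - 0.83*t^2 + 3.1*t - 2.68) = -0.4*t^4 + 0.5*t^3 - 0.7*t^2 + 0.83*t - 1.76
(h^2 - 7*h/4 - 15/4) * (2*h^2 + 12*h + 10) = 2*h^4 + 17*h^3/2 - 37*h^2/2 - 125*h/2 - 75/2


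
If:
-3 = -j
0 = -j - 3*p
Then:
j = 3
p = -1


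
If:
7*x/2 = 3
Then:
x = 6/7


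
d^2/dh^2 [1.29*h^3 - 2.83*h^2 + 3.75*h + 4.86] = 7.74*h - 5.66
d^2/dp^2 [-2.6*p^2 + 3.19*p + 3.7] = -5.20000000000000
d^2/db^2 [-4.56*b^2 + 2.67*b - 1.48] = -9.12000000000000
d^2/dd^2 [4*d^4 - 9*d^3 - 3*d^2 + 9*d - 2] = 48*d^2 - 54*d - 6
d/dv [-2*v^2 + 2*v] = 2 - 4*v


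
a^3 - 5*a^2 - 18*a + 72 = (a - 6)*(a - 3)*(a + 4)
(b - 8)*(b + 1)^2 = b^3 - 6*b^2 - 15*b - 8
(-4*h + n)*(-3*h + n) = 12*h^2 - 7*h*n + n^2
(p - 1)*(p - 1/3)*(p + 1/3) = p^3 - p^2 - p/9 + 1/9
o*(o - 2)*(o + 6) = o^3 + 4*o^2 - 12*o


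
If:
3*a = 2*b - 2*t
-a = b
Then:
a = -2*t/5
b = 2*t/5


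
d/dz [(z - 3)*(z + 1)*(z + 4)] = 3*z^2 + 4*z - 11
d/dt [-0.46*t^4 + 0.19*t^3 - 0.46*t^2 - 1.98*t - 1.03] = -1.84*t^3 + 0.57*t^2 - 0.92*t - 1.98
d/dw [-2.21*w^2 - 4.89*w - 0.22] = -4.42*w - 4.89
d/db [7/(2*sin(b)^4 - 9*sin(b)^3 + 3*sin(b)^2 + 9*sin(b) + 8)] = 7*(-8*sin(b)^3 + 27*sin(b)^2 - 6*sin(b) - 9)*cos(b)/(2*sin(b)^4 - 9*sin(b)^3 + 3*sin(b)^2 + 9*sin(b) + 8)^2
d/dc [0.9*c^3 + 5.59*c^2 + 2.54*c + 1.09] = 2.7*c^2 + 11.18*c + 2.54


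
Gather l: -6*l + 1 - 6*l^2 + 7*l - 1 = -6*l^2 + l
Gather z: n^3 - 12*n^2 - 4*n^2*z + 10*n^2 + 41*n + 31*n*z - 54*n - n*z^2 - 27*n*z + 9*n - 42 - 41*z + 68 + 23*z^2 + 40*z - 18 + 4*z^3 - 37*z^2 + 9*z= n^3 - 2*n^2 - 4*n + 4*z^3 + z^2*(-n - 14) + z*(-4*n^2 + 4*n + 8) + 8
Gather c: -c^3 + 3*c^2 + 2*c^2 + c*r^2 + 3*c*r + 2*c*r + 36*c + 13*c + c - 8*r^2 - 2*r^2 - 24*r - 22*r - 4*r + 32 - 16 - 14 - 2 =-c^3 + 5*c^2 + c*(r^2 + 5*r + 50) - 10*r^2 - 50*r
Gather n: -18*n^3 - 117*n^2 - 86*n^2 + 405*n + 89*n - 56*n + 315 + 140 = -18*n^3 - 203*n^2 + 438*n + 455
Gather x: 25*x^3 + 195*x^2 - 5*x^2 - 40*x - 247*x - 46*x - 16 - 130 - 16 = 25*x^3 + 190*x^2 - 333*x - 162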